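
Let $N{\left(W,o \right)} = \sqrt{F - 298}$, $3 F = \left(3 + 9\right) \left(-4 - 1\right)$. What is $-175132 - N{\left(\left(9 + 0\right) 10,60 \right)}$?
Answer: $-175132 - i \sqrt{318} \approx -1.7513 \cdot 10^{5} - 17.833 i$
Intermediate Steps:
$F = -20$ ($F = \frac{\left(3 + 9\right) \left(-4 - 1\right)}{3} = \frac{12 \left(-5\right)}{3} = \frac{1}{3} \left(-60\right) = -20$)
$N{\left(W,o \right)} = i \sqrt{318}$ ($N{\left(W,o \right)} = \sqrt{-20 - 298} = \sqrt{-318} = i \sqrt{318}$)
$-175132 - N{\left(\left(9 + 0\right) 10,60 \right)} = -175132 - i \sqrt{318}$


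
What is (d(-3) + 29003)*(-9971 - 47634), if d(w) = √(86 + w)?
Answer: -1670717815 - 57605*√83 ≈ -1.6712e+9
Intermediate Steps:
(d(-3) + 29003)*(-9971 - 47634) = (√(86 - 3) + 29003)*(-9971 - 47634) = (√83 + 29003)*(-57605) = (29003 + √83)*(-57605) = -1670717815 - 57605*√83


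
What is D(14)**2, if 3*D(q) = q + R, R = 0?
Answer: 196/9 ≈ 21.778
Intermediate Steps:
D(q) = q/3 (D(q) = (q + 0)/3 = q/3)
D(14)**2 = ((1/3)*14)**2 = (14/3)**2 = 196/9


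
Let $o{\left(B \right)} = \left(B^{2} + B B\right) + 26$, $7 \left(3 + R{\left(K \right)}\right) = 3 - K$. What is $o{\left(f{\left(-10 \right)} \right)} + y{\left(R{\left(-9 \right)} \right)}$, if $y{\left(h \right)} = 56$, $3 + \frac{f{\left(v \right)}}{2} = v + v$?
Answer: $4314$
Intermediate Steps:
$f{\left(v \right)} = -6 + 4 v$ ($f{\left(v \right)} = -6 + 2 \left(v + v\right) = -6 + 2 \cdot 2 v = -6 + 4 v$)
$R{\left(K \right)} = - \frac{18}{7} - \frac{K}{7}$ ($R{\left(K \right)} = -3 + \frac{3 - K}{7} = -3 - \left(- \frac{3}{7} + \frac{K}{7}\right) = - \frac{18}{7} - \frac{K}{7}$)
$o{\left(B \right)} = 26 + 2 B^{2}$ ($o{\left(B \right)} = \left(B^{2} + B^{2}\right) + 26 = 2 B^{2} + 26 = 26 + 2 B^{2}$)
$o{\left(f{\left(-10 \right)} \right)} + y{\left(R{\left(-9 \right)} \right)} = \left(26 + 2 \left(-6 + 4 \left(-10\right)\right)^{2}\right) + 56 = \left(26 + 2 \left(-6 - 40\right)^{2}\right) + 56 = \left(26 + 2 \left(-46\right)^{2}\right) + 56 = \left(26 + 2 \cdot 2116\right) + 56 = \left(26 + 4232\right) + 56 = 4258 + 56 = 4314$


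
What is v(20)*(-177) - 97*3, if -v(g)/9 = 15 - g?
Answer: -8256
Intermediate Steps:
v(g) = -135 + 9*g (v(g) = -9*(15 - g) = -135 + 9*g)
v(20)*(-177) - 97*3 = (-135 + 9*20)*(-177) - 97*3 = (-135 + 180)*(-177) - 1*291 = 45*(-177) - 291 = -7965 - 291 = -8256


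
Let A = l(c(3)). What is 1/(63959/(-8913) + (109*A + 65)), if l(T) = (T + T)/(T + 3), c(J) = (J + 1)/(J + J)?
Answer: 98043/9555314 ≈ 0.010261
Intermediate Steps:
c(J) = (1 + J)/(2*J) (c(J) = (1 + J)/((2*J)) = (1 + J)*(1/(2*J)) = (1 + J)/(2*J))
l(T) = 2*T/(3 + T) (l(T) = (2*T)/(3 + T) = 2*T/(3 + T))
A = 4/11 (A = 2*((½)*(1 + 3)/3)/(3 + (½)*(1 + 3)/3) = 2*((½)*(⅓)*4)/(3 + (½)*(⅓)*4) = 2*(⅔)/(3 + ⅔) = 2*(⅔)/(11/3) = 2*(⅔)*(3/11) = 4/11 ≈ 0.36364)
1/(63959/(-8913) + (109*A + 65)) = 1/(63959/(-8913) + (109*(4/11) + 65)) = 1/(63959*(-1/8913) + (436/11 + 65)) = 1/(-63959/8913 + 1151/11) = 1/(9555314/98043) = 98043/9555314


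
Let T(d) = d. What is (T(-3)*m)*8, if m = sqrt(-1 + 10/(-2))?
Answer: -24*I*sqrt(6) ≈ -58.788*I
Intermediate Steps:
m = I*sqrt(6) (m = sqrt(-1 + 10*(-1/2)) = sqrt(-1 - 5) = sqrt(-6) = I*sqrt(6) ≈ 2.4495*I)
(T(-3)*m)*8 = -3*I*sqrt(6)*8 = -24*I*sqrt(6)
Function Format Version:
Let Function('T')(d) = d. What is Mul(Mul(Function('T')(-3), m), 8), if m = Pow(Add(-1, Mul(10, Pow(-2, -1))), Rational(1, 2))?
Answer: Mul(-24, I, Pow(6, Rational(1, 2))) ≈ Mul(-58.788, I)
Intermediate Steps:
m = Mul(I, Pow(6, Rational(1, 2))) (m = Pow(Add(-1, Mul(10, Rational(-1, 2))), Rational(1, 2)) = Pow(Add(-1, -5), Rational(1, 2)) = Pow(-6, Rational(1, 2)) = Mul(I, Pow(6, Rational(1, 2))) ≈ Mul(2.4495, I))
Mul(Mul(Function('T')(-3), m), 8) = Mul(Mul(-3, Mul(I, Pow(6, Rational(1, 2)))), 8) = Mul(Mul(-3, I, Pow(6, Rational(1, 2))), 8) = Mul(-24, I, Pow(6, Rational(1, 2)))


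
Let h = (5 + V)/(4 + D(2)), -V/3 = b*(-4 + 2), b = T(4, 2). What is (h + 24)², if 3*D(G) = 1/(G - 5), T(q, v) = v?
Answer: 986049/1225 ≈ 804.94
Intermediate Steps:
D(G) = 1/(3*(-5 + G)) (D(G) = 1/(3*(G - 5)) = 1/(3*(-5 + G)))
b = 2
V = 12 (V = -6*(-4 + 2) = -6*(-2) = -3*(-4) = 12)
h = 153/35 (h = (5 + 12)/(4 + 1/(3*(-5 + 2))) = 17/(4 + (⅓)/(-3)) = 17/(4 + (⅓)*(-⅓)) = 17/(4 - ⅑) = 17/(35/9) = 17*(9/35) = 153/35 ≈ 4.3714)
(h + 24)² = (153/35 + 24)² = (993/35)² = 986049/1225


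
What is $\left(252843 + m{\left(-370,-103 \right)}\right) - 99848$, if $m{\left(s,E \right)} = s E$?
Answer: $191105$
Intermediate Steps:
$m{\left(s,E \right)} = E s$
$\left(252843 + m{\left(-370,-103 \right)}\right) - 99848 = \left(252843 - -38110\right) - 99848 = \left(252843 + 38110\right) - 99848 = 290953 - 99848 = 191105$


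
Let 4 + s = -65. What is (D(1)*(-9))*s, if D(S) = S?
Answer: 621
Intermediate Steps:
s = -69 (s = -4 - 65 = -69)
(D(1)*(-9))*s = (1*(-9))*(-69) = -9*(-69) = 621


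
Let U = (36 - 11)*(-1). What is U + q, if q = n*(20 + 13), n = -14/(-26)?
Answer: -94/13 ≈ -7.2308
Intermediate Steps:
n = 7/13 (n = -14*(-1/26) = 7/13 ≈ 0.53846)
q = 231/13 (q = 7*(20 + 13)/13 = (7/13)*33 = 231/13 ≈ 17.769)
U = -25 (U = 25*(-1) = -25)
U + q = -25 + 231/13 = -94/13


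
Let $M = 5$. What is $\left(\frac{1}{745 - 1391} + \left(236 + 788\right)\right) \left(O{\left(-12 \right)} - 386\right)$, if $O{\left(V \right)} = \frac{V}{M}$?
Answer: $- \frac{642319413}{1615} \approx -3.9772 \cdot 10^{5}$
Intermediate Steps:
$O{\left(V \right)} = \frac{V}{5}$
$\left(\frac{1}{745 - 1391} + \left(236 + 788\right)\right) \left(O{\left(-12 \right)} - 386\right) = \left(\frac{1}{745 - 1391} + \left(236 + 788\right)\right) \left(\frac{1}{5} \left(-12\right) - 386\right) = \left(\frac{1}{-646} + 1024\right) \left(- \frac{12}{5} - 386\right) = \left(- \frac{1}{646} + 1024\right) \left(- \frac{1942}{5}\right) = \frac{661503}{646} \left(- \frac{1942}{5}\right) = - \frac{642319413}{1615}$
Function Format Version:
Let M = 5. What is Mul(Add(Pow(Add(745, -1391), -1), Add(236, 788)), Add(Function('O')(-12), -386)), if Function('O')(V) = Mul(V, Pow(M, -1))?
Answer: Rational(-642319413, 1615) ≈ -3.9772e+5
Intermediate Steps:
Function('O')(V) = Mul(Rational(1, 5), V) (Function('O')(V) = Mul(V, Pow(5, -1)) = Mul(V, Rational(1, 5)) = Mul(Rational(1, 5), V))
Mul(Add(Pow(Add(745, -1391), -1), Add(236, 788)), Add(Function('O')(-12), -386)) = Mul(Add(Pow(Add(745, -1391), -1), Add(236, 788)), Add(Mul(Rational(1, 5), -12), -386)) = Mul(Add(Pow(-646, -1), 1024), Add(Rational(-12, 5), -386)) = Mul(Add(Rational(-1, 646), 1024), Rational(-1942, 5)) = Mul(Rational(661503, 646), Rational(-1942, 5)) = Rational(-642319413, 1615)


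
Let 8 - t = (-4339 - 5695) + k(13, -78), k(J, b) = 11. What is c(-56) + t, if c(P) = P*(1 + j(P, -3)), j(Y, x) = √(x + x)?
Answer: 9975 - 56*I*√6 ≈ 9975.0 - 137.17*I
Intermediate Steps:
j(Y, x) = √2*√x (j(Y, x) = √(2*x) = √2*√x)
t = 10031 (t = 8 - ((-4339 - 5695) + 11) = 8 - (-10034 + 11) = 8 - 1*(-10023) = 8 + 10023 = 10031)
c(P) = P*(1 + I*√6) (c(P) = P*(1 + √2*√(-3)) = P*(1 + √2*(I*√3)) = P*(1 + I*√6))
c(-56) + t = -56*(1 + I*√6) + 10031 = (-56 - 56*I*√6) + 10031 = 9975 - 56*I*√6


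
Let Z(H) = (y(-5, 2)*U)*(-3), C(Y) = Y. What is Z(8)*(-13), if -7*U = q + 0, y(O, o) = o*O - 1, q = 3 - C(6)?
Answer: -1287/7 ≈ -183.86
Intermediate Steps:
q = -3 (q = 3 - 1*6 = 3 - 6 = -3)
y(O, o) = -1 + O*o (y(O, o) = O*o - 1 = -1 + O*o)
U = 3/7 (U = -(-3 + 0)/7 = -⅐*(-3) = 3/7 ≈ 0.42857)
Z(H) = 99/7 (Z(H) = ((-1 - 5*2)*(3/7))*(-3) = ((-1 - 10)*(3/7))*(-3) = -11*3/7*(-3) = -33/7*(-3) = 99/7)
Z(8)*(-13) = (99/7)*(-13) = -1287/7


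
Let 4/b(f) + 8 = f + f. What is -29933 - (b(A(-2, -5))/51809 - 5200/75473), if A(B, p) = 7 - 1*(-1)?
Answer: -234086336473835/7820361314 ≈ -29933.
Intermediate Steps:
A(B, p) = 8 (A(B, p) = 7 + 1 = 8)
b(f) = 4/(-8 + 2*f) (b(f) = 4/(-8 + (f + f)) = 4/(-8 + 2*f))
-29933 - (b(A(-2, -5))/51809 - 5200/75473) = -29933 - ((2/(-4 + 8))/51809 - 5200/75473) = -29933 - ((2/4)*(1/51809) - 5200*1/75473) = -29933 - ((2*(1/4))*(1/51809) - 5200/75473) = -29933 - ((1/2)*(1/51809) - 5200/75473) = -29933 - (1/103618 - 5200/75473) = -29933 - 1*(-538738127/7820361314) = -29933 + 538738127/7820361314 = -234086336473835/7820361314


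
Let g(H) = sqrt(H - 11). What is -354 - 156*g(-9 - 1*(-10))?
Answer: -354 - 156*I*sqrt(10) ≈ -354.0 - 493.32*I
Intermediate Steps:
g(H) = sqrt(-11 + H)
-354 - 156*g(-9 - 1*(-10)) = -354 - 156*sqrt(-11 + (-9 - 1*(-10))) = -354 - 156*sqrt(-11 + (-9 + 10)) = -354 - 156*sqrt(-11 + 1) = -354 - 156*I*sqrt(10)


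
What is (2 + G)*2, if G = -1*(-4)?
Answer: 12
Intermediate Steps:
G = 4
(2 + G)*2 = (2 + 4)*2 = 6*2 = 12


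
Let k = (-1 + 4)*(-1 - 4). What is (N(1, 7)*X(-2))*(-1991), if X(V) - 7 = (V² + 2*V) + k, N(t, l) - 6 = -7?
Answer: -15928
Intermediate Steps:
k = -15 (k = 3*(-5) = -15)
N(t, l) = -1 (N(t, l) = 6 - 7 = -1)
X(V) = -8 + V² + 2*V (X(V) = 7 + ((V² + 2*V) - 15) = 7 + (-15 + V² + 2*V) = -8 + V² + 2*V)
(N(1, 7)*X(-2))*(-1991) = -(-8 + (-2)² + 2*(-2))*(-1991) = -(-8 + 4 - 4)*(-1991) = -1*(-8)*(-1991) = 8*(-1991) = -15928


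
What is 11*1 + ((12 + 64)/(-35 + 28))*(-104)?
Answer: 7981/7 ≈ 1140.1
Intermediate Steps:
11*1 + ((12 + 64)/(-35 + 28))*(-104) = 11 + (76/(-7))*(-104) = 11 + (76*(-⅐))*(-104) = 11 - 76/7*(-104) = 11 + 7904/7 = 7981/7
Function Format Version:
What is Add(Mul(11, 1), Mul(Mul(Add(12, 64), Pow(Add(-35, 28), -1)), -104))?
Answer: Rational(7981, 7) ≈ 1140.1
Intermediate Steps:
Add(Mul(11, 1), Mul(Mul(Add(12, 64), Pow(Add(-35, 28), -1)), -104)) = Add(11, Mul(Mul(76, Pow(-7, -1)), -104)) = Add(11, Mul(Mul(76, Rational(-1, 7)), -104)) = Add(11, Mul(Rational(-76, 7), -104)) = Add(11, Rational(7904, 7)) = Rational(7981, 7)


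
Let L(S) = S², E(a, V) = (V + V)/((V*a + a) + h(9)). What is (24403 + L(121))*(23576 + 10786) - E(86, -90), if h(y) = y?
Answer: 2051352159876/1529 ≈ 1.3416e+9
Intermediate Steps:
E(a, V) = 2*V/(9 + a + V*a) (E(a, V) = (V + V)/((V*a + a) + 9) = (2*V)/((a + V*a) + 9) = (2*V)/(9 + a + V*a) = 2*V/(9 + a + V*a))
(24403 + L(121))*(23576 + 10786) - E(86, -90) = (24403 + 121²)*(23576 + 10786) - 2*(-90)/(9 + 86 - 90*86) = (24403 + 14641)*34362 - 2*(-90)/(9 + 86 - 7740) = 39044*34362 - 2*(-90)/(-7645) = 1341629928 - 2*(-90)*(-1)/7645 = 1341629928 - 1*36/1529 = 1341629928 - 36/1529 = 2051352159876/1529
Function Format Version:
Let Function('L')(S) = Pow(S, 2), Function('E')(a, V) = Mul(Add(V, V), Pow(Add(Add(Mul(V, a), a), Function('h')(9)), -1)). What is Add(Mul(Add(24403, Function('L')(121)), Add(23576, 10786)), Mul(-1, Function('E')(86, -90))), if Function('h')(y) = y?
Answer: Rational(2051352159876, 1529) ≈ 1.3416e+9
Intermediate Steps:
Function('E')(a, V) = Mul(2, V, Pow(Add(9, a, Mul(V, a)), -1)) (Function('E')(a, V) = Mul(Add(V, V), Pow(Add(Add(Mul(V, a), a), 9), -1)) = Mul(Mul(2, V), Pow(Add(Add(a, Mul(V, a)), 9), -1)) = Mul(Mul(2, V), Pow(Add(9, a, Mul(V, a)), -1)) = Mul(2, V, Pow(Add(9, a, Mul(V, a)), -1)))
Add(Mul(Add(24403, Function('L')(121)), Add(23576, 10786)), Mul(-1, Function('E')(86, -90))) = Add(Mul(Add(24403, Pow(121, 2)), Add(23576, 10786)), Mul(-1, Mul(2, -90, Pow(Add(9, 86, Mul(-90, 86)), -1)))) = Add(Mul(Add(24403, 14641), 34362), Mul(-1, Mul(2, -90, Pow(Add(9, 86, -7740), -1)))) = Add(Mul(39044, 34362), Mul(-1, Mul(2, -90, Pow(-7645, -1)))) = Add(1341629928, Mul(-1, Mul(2, -90, Rational(-1, 7645)))) = Add(1341629928, Mul(-1, Rational(36, 1529))) = Add(1341629928, Rational(-36, 1529)) = Rational(2051352159876, 1529)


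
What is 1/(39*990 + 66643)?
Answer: 1/105253 ≈ 9.5009e-6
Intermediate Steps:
1/(39*990 + 66643) = 1/(38610 + 66643) = 1/105253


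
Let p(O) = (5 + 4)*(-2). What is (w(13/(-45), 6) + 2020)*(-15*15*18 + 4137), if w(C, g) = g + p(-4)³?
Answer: -331122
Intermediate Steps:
p(O) = -18 (p(O) = 9*(-2) = -18)
w(C, g) = -5832 + g (w(C, g) = g + (-18)³ = g - 5832 = -5832 + g)
(w(13/(-45), 6) + 2020)*(-15*15*18 + 4137) = ((-5832 + 6) + 2020)*(-15*15*18 + 4137) = (-5826 + 2020)*(-225*18 + 4137) = -3806*(-4050 + 4137) = -3806*87 = -331122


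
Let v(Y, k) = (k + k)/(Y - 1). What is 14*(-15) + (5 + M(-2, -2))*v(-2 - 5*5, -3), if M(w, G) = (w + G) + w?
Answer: -2943/14 ≈ -210.21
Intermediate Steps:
M(w, G) = G + 2*w (M(w, G) = (G + w) + w = G + 2*w)
v(Y, k) = 2*k/(-1 + Y) (v(Y, k) = (2*k)/(-1 + Y) = 2*k/(-1 + Y))
14*(-15) + (5 + M(-2, -2))*v(-2 - 5*5, -3) = 14*(-15) + (5 + (-2 + 2*(-2)))*(2*(-3)/(-1 + (-2 - 5*5))) = -210 + (5 + (-2 - 4))*(2*(-3)/(-1 + (-2 - 25))) = -210 + (5 - 6)*(2*(-3)/(-1 - 27)) = -210 - 2*(-3)/(-28) = -210 - 2*(-3)*(-1)/28 = -210 - 1*3/14 = -210 - 3/14 = -2943/14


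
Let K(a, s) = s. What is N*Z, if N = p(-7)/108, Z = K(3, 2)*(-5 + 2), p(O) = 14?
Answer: -7/9 ≈ -0.77778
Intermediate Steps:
Z = -6 (Z = 2*(-5 + 2) = 2*(-3) = -6)
N = 7/54 (N = 14/108 = 14*(1/108) = 7/54 ≈ 0.12963)
N*Z = (7/54)*(-6) = -7/9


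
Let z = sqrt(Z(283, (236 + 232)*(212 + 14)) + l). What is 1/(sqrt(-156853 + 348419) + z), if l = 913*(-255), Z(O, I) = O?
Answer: 1/(sqrt(191566) + 2*I*sqrt(58133)) ≈ 0.001032 - 0.001137*I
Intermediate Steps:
l = -232815
z = 2*I*sqrt(58133) (z = sqrt(283 - 232815) = sqrt(-232532) = 2*I*sqrt(58133) ≈ 482.22*I)
1/(sqrt(-156853 + 348419) + z) = 1/(sqrt(-156853 + 348419) + 2*I*sqrt(58133)) = 1/(sqrt(191566) + 2*I*sqrt(58133))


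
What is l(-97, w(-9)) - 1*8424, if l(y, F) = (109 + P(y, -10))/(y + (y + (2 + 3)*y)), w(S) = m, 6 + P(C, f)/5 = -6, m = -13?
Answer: -817135/97 ≈ -8424.1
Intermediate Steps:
P(C, f) = -60 (P(C, f) = -30 + 5*(-6) = -30 - 30 = -60)
w(S) = -13
l(y, F) = 7/y (l(y, F) = (109 - 60)/(y + (y + (2 + 3)*y)) = 49/(y + (y + 5*y)) = 49/(y + 6*y) = 49/((7*y)) = 49*(1/(7*y)) = 7/y)
l(-97, w(-9)) - 1*8424 = 7/(-97) - 1*8424 = 7*(-1/97) - 8424 = -7/97 - 8424 = -817135/97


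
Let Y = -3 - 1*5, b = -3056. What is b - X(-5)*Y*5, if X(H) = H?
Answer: -3256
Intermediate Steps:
Y = -8 (Y = -3 - 5 = -8)
b - X(-5)*Y*5 = -3056 - (-5*(-8))*5 = -3056 - 40*5 = -3056 - 1*200 = -3056 - 200 = -3256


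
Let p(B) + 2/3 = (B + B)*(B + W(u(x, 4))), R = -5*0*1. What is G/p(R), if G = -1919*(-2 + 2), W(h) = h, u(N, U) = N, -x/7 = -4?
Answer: 0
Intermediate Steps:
x = 28 (x = -7*(-4) = 28)
R = 0 (R = 0*1 = 0)
p(B) = -⅔ + 2*B*(28 + B) (p(B) = -⅔ + (B + B)*(B + 28) = -⅔ + (2*B)*(28 + B) = -⅔ + 2*B*(28 + B))
G = 0 (G = -1919*0 = 0)
G/p(R) = 0/(-⅔ + 2*0² + 56*0) = 0/(-⅔ + 2*0 + 0) = 0/(-⅔ + 0 + 0) = 0/(-⅔) = 0*(-3/2) = 0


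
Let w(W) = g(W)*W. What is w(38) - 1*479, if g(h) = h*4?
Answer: 5297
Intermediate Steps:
g(h) = 4*h
w(W) = 4*W² (w(W) = (4*W)*W = 4*W²)
w(38) - 1*479 = 4*38² - 1*479 = 4*1444 - 479 = 5776 - 479 = 5297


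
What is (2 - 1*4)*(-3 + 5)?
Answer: -4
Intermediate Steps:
(2 - 1*4)*(-3 + 5) = (2 - 4)*2 = -2*2 = -4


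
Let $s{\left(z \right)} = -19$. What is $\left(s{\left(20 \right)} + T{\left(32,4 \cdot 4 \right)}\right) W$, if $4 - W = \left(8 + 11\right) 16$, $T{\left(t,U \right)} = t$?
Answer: $-3900$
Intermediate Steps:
$W = -300$ ($W = 4 - \left(8 + 11\right) 16 = 4 - 19 \cdot 16 = 4 - 304 = -300$)
$\left(s{\left(20 \right)} + T{\left(32,4 \cdot 4 \right)}\right) W = \left(-19 + 32\right) \left(-300\right) = 13 \left(-300\right) = -3900$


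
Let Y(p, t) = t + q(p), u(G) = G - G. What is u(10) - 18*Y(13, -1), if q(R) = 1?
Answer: 0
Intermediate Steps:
u(G) = 0
Y(p, t) = 1 + t (Y(p, t) = t + 1 = 1 + t)
u(10) - 18*Y(13, -1) = 0 - 18*(1 - 1) = 0 - 18*0 = 0 + 0 = 0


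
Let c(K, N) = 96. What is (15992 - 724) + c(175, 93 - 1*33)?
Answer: 15364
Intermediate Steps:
(15992 - 724) + c(175, 93 - 1*33) = (15992 - 724) + 96 = 15268 + 96 = 15364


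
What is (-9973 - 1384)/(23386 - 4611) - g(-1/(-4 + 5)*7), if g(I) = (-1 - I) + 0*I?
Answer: -124007/18775 ≈ -6.6049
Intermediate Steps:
g(I) = -1 - I (g(I) = (-1 - I) + 0 = -1 - I)
(-9973 - 1384)/(23386 - 4611) - g(-1/(-4 + 5)*7) = (-9973 - 1384)/(23386 - 4611) - (-1 - (-1/(-4 + 5))*7) = -11357/18775 - (-1 - (-1/1)*7) = -11357*1/18775 - (-1 - (-1*1)*7) = -11357/18775 - (-1 - (-1)*7) = -11357/18775 - (-1 - 1*(-7)) = -11357/18775 - (-1 + 7) = -11357/18775 - 1*6 = -11357/18775 - 6 = -124007/18775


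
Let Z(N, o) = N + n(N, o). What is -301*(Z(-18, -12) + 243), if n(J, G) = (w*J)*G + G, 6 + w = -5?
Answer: 651063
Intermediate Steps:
w = -11 (w = -6 - 5 = -11)
n(J, G) = G - 11*G*J (n(J, G) = (-11*J)*G + G = -11*G*J + G = G - 11*G*J)
Z(N, o) = N + o*(1 - 11*N)
-301*(Z(-18, -12) + 243) = -301*((-18 - 12*(1 - 11*(-18))) + 243) = -301*((-18 - 12*(1 + 198)) + 243) = -301*((-18 - 12*199) + 243) = -301*((-18 - 2388) + 243) = -301*(-2406 + 243) = -301*(-2163) = 651063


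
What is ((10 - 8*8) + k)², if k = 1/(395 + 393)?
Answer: 1810587601/620944 ≈ 2915.9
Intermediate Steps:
k = 1/788 ≈ 0.0012690
((10 - 8*8) + k)² = ((10 - 8*8) + 1/788)² = ((10 - 64) + 1/788)² = (-54 + 1/788)² = (-42551/788)² = 1810587601/620944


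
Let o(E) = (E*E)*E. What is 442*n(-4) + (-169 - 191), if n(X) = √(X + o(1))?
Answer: -360 + 442*I*√3 ≈ -360.0 + 765.57*I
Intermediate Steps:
o(E) = E³ (o(E) = E²*E = E³)
n(X) = √(1 + X) (n(X) = √(X + 1³) = √(X + 1) = √(1 + X))
442*n(-4) + (-169 - 191) = 442*√(1 - 4) + (-169 - 191) = 442*√(-3) - 360 = 442*(I*√3) - 360 = 442*I*√3 - 360 = -360 + 442*I*√3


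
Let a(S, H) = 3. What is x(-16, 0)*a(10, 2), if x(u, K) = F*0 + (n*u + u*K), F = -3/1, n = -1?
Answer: 48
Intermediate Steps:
F = -3 (F = -3*1 = -3)
x(u, K) = -u + K*u (x(u, K) = -3*0 + (-u + u*K) = 0 + (-u + K*u) = -u + K*u)
x(-16, 0)*a(10, 2) = -16*(-1 + 0)*3 = -16*(-1)*3 = 16*3 = 48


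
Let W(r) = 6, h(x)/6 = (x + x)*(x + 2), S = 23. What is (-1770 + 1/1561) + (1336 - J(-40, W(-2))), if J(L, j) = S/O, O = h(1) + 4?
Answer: -27134823/62440 ≈ -434.57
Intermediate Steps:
h(x) = 12*x*(2 + x) (h(x) = 6*((x + x)*(x + 2)) = 6*((2*x)*(2 + x)) = 6*(2*x*(2 + x)) = 12*x*(2 + x))
O = 40 (O = 12*1*(2 + 1) + 4 = 12*1*3 + 4 = 36 + 4 = 40)
J(L, j) = 23/40
(-1770 + 1/1561) + (1336 - J(-40, W(-2))) = (-1770 + 1/1561) + (1336 - 1*23/40) = (-1770 + 1/1561) + (1336 - 23/40) = -2762969/1561 + 53417/40 = -27134823/62440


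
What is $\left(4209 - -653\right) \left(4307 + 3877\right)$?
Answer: $39790608$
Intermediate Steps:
$\left(4209 - -653\right) \left(4307 + 3877\right) = \left(4209 + \left(-1690 + 2343\right)\right) 8184 = \left(4209 + 653\right) 8184 = 4862 \cdot 8184 = 39790608$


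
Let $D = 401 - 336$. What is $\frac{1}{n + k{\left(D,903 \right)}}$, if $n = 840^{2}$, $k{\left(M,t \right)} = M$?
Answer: $\frac{1}{705665} \approx 1.4171 \cdot 10^{-6}$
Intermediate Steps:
$D = 65$ ($D = 401 - 336 = 65$)
$n = 705600$
$\frac{1}{n + k{\left(D,903 \right)}} = \frac{1}{705600 + 65} = \frac{1}{705665}$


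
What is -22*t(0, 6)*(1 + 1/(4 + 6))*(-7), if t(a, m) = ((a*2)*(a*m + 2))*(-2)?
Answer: 0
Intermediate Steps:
t(a, m) = -4*a*(2 + a*m) (t(a, m) = ((2*a)*(2 + a*m))*(-2) = (2*a*(2 + a*m))*(-2) = -4*a*(2 + a*m))
-22*t(0, 6)*(1 + 1/(4 + 6))*(-7) = -22*(-4*0*(2 + 0*6))*(1 + 1/(4 + 6))*(-7) = -22*(-4*0*(2 + 0))*(1 + 1/10)*(-7) = -22*(-4*0*2)*(1 + 1/10)*(-7) = -0*11/10*(-7) = -22*0*(-7) = 0*(-7) = 0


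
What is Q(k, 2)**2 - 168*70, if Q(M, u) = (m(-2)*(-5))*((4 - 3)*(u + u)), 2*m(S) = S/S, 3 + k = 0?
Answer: -11660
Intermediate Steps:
k = -3 (k = -3 + 0 = -3)
m(S) = 1/2 (m(S) = (S/S)/2 = (1/2)*1 = 1/2)
Q(M, u) = -5*u (Q(M, u) = ((1/2)*(-5))*((4 - 3)*(u + u)) = -5*2*u/2 = -5*u)
Q(k, 2)**2 - 168*70 = (-5*2)**2 - 168*70 = (-10)**2 - 11760 = 100 - 11760 = -11660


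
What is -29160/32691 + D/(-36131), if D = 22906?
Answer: -600800002/393719507 ≈ -1.5260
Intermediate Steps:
-29160/32691 + D/(-36131) = -29160/32691 + 22906/(-36131) = -29160*1/32691 + 22906*(-1/36131) = -9720/10897 - 22906/36131 = -600800002/393719507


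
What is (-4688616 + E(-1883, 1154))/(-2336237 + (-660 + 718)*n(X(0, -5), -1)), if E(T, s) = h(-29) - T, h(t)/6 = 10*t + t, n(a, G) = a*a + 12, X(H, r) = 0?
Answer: 4688647/2335541 ≈ 2.0075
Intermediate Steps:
n(a, G) = 12 + a**2 (n(a, G) = a**2 + 12 = 12 + a**2)
h(t) = 66*t (h(t) = 6*(10*t + t) = 6*(11*t) = 66*t)
E(T, s) = -1914 - T (E(T, s) = 66*(-29) - T = -1914 - T)
(-4688616 + E(-1883, 1154))/(-2336237 + (-660 + 718)*n(X(0, -5), -1)) = (-4688616 + (-1914 - 1*(-1883)))/(-2336237 + (-660 + 718)*(12 + 0**2)) = (-4688616 + (-1914 + 1883))/(-2336237 + 58*(12 + 0)) = (-4688616 - 31)/(-2336237 + 58*12) = -4688647/(-2336237 + 696) = -4688647/(-2335541) = -4688647*(-1/2335541) = 4688647/2335541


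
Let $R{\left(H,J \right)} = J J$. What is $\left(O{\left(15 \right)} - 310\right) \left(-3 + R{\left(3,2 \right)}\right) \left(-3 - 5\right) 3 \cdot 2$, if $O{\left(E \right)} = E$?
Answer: $14160$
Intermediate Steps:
$R{\left(H,J \right)} = J^{2}$
$\left(O{\left(15 \right)} - 310\right) \left(-3 + R{\left(3,2 \right)}\right) \left(-3 - 5\right) 3 \cdot 2 = \left(15 - 310\right) \left(-3 + 2^{2}\right) \left(-3 - 5\right) 3 \cdot 2 = - 295 \left(-3 + 4\right) \left(-8\right) 3 \cdot 2 = - 295 \cdot 1 \left(-8\right) 3 \cdot 2 = - 295 \left(-8\right) 3 \cdot 2 = - 295 \left(\left(-24\right) 2\right) = \left(-295\right) \left(-48\right) = 14160$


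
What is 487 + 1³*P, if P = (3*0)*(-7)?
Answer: 487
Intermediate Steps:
P = 0 (P = 0*(-7) = 0)
487 + 1³*P = 487 + 1³*0 = 487 + 1*0 = 487 + 0 = 487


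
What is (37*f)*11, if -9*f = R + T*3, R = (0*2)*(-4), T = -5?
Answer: 2035/3 ≈ 678.33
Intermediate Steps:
R = 0 (R = 0*(-4) = 0)
f = 5/3 (f = -(0 - 5*3)/9 = -(0 - 15)/9 = -⅑*(-15) = 5/3 ≈ 1.6667)
(37*f)*11 = (37*(5/3))*11 = (185/3)*11 = 2035/3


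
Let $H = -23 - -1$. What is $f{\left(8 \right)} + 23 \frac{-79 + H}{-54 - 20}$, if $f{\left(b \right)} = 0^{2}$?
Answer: $\frac{2323}{74} \approx 31.392$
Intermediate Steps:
$H = -22$ ($H = -23 + 1 = -22$)
$f{\left(b \right)} = 0$
$f{\left(8 \right)} + 23 \frac{-79 + H}{-54 - 20} = 0 + 23 \frac{-79 - 22}{-54 - 20} = 0 + 23 \left(- \frac{101}{-74}\right) = 0 + 23 \left(\left(-101\right) \left(- \frac{1}{74}\right)\right) = 0 + 23 \cdot \frac{101}{74} = 0 + \frac{2323}{74} = \frac{2323}{74}$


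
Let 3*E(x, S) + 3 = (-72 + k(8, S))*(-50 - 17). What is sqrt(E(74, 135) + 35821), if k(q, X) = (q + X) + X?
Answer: sqrt(280974)/3 ≈ 176.69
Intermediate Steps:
k(q, X) = q + 2*X (k(q, X) = (X + q) + X = q + 2*X)
E(x, S) = 4285/3 - 134*S/3 (E(x, S) = -1 + ((-72 + (8 + 2*S))*(-50 - 17))/3 = -1 + ((-64 + 2*S)*(-67))/3 = -1 + (4288 - 134*S)/3 = -1 + (4288/3 - 134*S/3) = 4285/3 - 134*S/3)
sqrt(E(74, 135) + 35821) = sqrt((4285/3 - 134/3*135) + 35821) = sqrt((4285/3 - 6030) + 35821) = sqrt(-13805/3 + 35821) = sqrt(93658/3) = sqrt(280974)/3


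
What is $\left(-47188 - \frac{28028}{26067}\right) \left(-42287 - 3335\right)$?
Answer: $\frac{56118601362128}{26067} \approx 2.1529 \cdot 10^{9}$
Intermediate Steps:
$\left(-47188 - \frac{28028}{26067}\right) \left(-42287 - 3335\right) = \left(-47188 - \frac{28028}{26067}\right) \left(-45622\right) = \left(- \frac{1230077624}{26067}\right) \left(-45622\right) = \frac{56118601362128}{26067}$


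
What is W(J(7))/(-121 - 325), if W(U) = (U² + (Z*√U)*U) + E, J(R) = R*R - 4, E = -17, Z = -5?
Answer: -1004/223 + 675*√5/446 ≈ -1.1181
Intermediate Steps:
J(R) = -4 + R² (J(R) = R² - 4 = -4 + R²)
W(U) = -17 + U² - 5*U^(3/2) (W(U) = (U² + (-5*√U)*U) - 17 = (U² - 5*U^(3/2)) - 17 = -17 + U² - 5*U^(3/2))
W(J(7))/(-121 - 325) = (-17 + (-4 + 7²)² - 5*(-4 + 7²)^(3/2))/(-121 - 325) = (-17 + (-4 + 49)² - 5*(-4 + 49)^(3/2))/(-446) = -(-17 + 45² - 675*√5)/446 = -(-17 + 2025 - 675*√5)/446 = -(2008 - 675*√5)/446 = -1004/223 + 675*√5/446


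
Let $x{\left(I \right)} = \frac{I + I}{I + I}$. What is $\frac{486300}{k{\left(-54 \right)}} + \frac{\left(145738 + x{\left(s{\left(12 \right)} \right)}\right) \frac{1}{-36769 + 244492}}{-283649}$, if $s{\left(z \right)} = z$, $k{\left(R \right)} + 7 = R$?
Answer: $- \frac{28653000851580179}{3594145694847} \approx -7972.1$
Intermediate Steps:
$k{\left(R \right)} = -7 + R$
$x{\left(I \right)} = 1$ ($x{\left(I \right)} = \frac{2 I}{2 I} = 2 I \frac{1}{2 I} = 1$)
$\frac{486300}{k{\left(-54 \right)}} + \frac{\left(145738 + x{\left(s{\left(12 \right)} \right)}\right) \frac{1}{-36769 + 244492}}{-283649} = \frac{486300}{-7 - 54} + \frac{\left(145738 + 1\right) \frac{1}{-36769 + 244492}}{-283649} = \frac{486300}{-61} + \frac{145739}{207723} \left(- \frac{1}{283649}\right) = 486300 \left(- \frac{1}{61}\right) + 145739 \cdot \frac{1}{207723} \left(- \frac{1}{283649}\right) = - \frac{486300}{61} + \frac{145739}{207723} \left(- \frac{1}{283649}\right) = - \frac{486300}{61} - \frac{145739}{58920421227} = - \frac{28653000851580179}{3594145694847}$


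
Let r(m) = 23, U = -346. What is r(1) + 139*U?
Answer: -48071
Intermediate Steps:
r(1) + 139*U = 23 + 139*(-346) = 23 - 48094 = -48071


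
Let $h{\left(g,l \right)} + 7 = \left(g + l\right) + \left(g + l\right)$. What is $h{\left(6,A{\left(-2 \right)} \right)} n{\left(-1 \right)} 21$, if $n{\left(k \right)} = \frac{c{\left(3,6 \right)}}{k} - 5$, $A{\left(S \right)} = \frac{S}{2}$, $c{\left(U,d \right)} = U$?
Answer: $-504$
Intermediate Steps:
$A{\left(S \right)} = \frac{S}{2}$ ($A{\left(S \right)} = S \frac{1}{2} = \frac{S}{2}$)
$n{\left(k \right)} = -5 + \frac{3}{k}$ ($n{\left(k \right)} = \frac{3}{k} - 5 = -5 + \frac{3}{k}$)
$h{\left(g,l \right)} = -7 + 2 g + 2 l$ ($h{\left(g,l \right)} = -7 + \left(\left(g + l\right) + \left(g + l\right)\right) = -7 + \left(2 g + 2 l\right) = -7 + 2 g + 2 l$)
$h{\left(6,A{\left(-2 \right)} \right)} n{\left(-1 \right)} 21 = \left(-7 + 2 \cdot 6 + 2 \cdot \frac{1}{2} \left(-2\right)\right) \left(-5 + \frac{3}{-1}\right) 21 = \left(-7 + 12 + 2 \left(-1\right)\right) \left(-5 + 3 \left(-1\right)\right) 21 = \left(-7 + 12 - 2\right) \left(-5 - 3\right) 21 = 3 \left(-8\right) 21 = \left(-24\right) 21 = -504$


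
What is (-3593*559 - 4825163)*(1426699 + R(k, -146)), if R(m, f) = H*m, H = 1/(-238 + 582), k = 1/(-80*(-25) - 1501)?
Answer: -836785374840644625/85828 ≈ -9.7496e+12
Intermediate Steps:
k = 1/499 (k = 1/(2000 - 1501) = 1/499 ≈ 0.0020040)
H = 1/344 ≈ 0.0029070
R(m, f) = m/344
(-3593*559 - 4825163)*(1426699 + R(k, -146)) = (-3593*559 - 4825163)*(1426699 + (1/344)*(1/499)) = (-2008487 - 4825163)*(1426699 + 1/171656) = -6833650*244901443545/171656 = -836785374840644625/85828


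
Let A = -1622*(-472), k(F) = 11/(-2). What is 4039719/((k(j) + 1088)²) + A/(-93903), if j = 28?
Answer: -2071097531372/440144489175 ≈ -4.7055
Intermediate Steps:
k(F) = -11/2 (k(F) = 11*(-½) = -11/2)
A = 765584
4039719/((k(j) + 1088)²) + A/(-93903) = 4039719/((-11/2 + 1088)²) + 765584/(-93903) = 4039719/((2165/2)²) + 765584*(-1/93903) = 4039719/(4687225/4) - 765584/93903 = 4039719*(4/4687225) - 765584/93903 = 16158876/4687225 - 765584/93903 = -2071097531372/440144489175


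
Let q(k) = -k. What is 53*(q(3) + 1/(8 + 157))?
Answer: -26182/165 ≈ -158.68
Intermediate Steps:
53*(q(3) + 1/(8 + 157)) = 53*(-1*3 + 1/(8 + 157)) = 53*(-3 + 1/165) = 53*(-494/165) = -26182/165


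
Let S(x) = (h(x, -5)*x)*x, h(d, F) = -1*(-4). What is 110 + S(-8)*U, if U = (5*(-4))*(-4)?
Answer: 20590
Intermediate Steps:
h(d, F) = 4
S(x) = 4*x² (S(x) = (4*x)*x = 4*x²)
U = 80 (U = -20*(-4) = 80)
110 + S(-8)*U = 110 + (4*(-8)²)*80 = 110 + (4*64)*80 = 110 + 256*80 = 110 + 20480 = 20590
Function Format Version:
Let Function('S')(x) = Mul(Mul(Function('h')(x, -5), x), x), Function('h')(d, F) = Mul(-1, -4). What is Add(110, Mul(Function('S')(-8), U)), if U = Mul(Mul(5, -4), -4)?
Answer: 20590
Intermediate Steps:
Function('h')(d, F) = 4
Function('S')(x) = Mul(4, Pow(x, 2)) (Function('S')(x) = Mul(Mul(4, x), x) = Mul(4, Pow(x, 2)))
U = 80 (U = Mul(-20, -4) = 80)
Add(110, Mul(Function('S')(-8), U)) = Add(110, Mul(Mul(4, Pow(-8, 2)), 80)) = Add(110, Mul(Mul(4, 64), 80)) = Add(110, Mul(256, 80)) = Add(110, 20480) = 20590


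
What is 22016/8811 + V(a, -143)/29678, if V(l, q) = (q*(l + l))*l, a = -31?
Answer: -80376239/11886039 ≈ -6.7622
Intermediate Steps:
V(l, q) = 2*q*l² (V(l, q) = (q*(2*l))*l = (2*l*q)*l = 2*q*l²)
22016/8811 + V(a, -143)/29678 = 22016/8811 + (2*(-143)*(-31)²)/29678 = 22016*(1/8811) + (2*(-143)*961)*(1/29678) = 22016/8811 - 274846*1/29678 = 22016/8811 - 12493/1349 = -80376239/11886039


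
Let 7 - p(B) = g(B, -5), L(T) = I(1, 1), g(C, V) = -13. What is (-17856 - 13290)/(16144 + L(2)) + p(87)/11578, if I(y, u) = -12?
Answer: -90071437/46694074 ≈ -1.9290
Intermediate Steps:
L(T) = -12
p(B) = 20 (p(B) = 7 - 1*(-13) = 7 + 13 = 20)
(-17856 - 13290)/(16144 + L(2)) + p(87)/11578 = (-17856 - 13290)/(16144 - 12) + 20/11578 = -31146/16132 + 20*(1/11578) = -31146*1/16132 + 10/5789 = -15573/8066 + 10/5789 = -90071437/46694074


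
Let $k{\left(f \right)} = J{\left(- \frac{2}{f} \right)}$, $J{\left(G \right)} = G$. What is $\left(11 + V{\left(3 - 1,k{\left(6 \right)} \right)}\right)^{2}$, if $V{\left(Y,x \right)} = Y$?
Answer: $169$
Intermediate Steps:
$k{\left(f \right)} = - \frac{2}{f}$
$\left(11 + V{\left(3 - 1,k{\left(6 \right)} \right)}\right)^{2} = \left(11 + \left(3 - 1\right)\right)^{2} = \left(11 + 2\right)^{2} = 13^{2} = 169$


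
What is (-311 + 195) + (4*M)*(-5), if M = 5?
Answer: -216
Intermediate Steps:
(-311 + 195) + (4*M)*(-5) = (-311 + 195) + (4*5)*(-5) = -116 + 20*(-5) = -116 - 100 = -216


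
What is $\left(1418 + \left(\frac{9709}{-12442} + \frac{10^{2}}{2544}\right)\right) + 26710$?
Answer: $\frac{111287075231}{3956556} \approx 28127.0$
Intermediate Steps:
$\left(1418 + \left(\frac{9709}{-12442} + \frac{10^{2}}{2544}\right)\right) + 26710 = \left(1418 + \left(9709 \left(- \frac{1}{12442}\right) + 100 \cdot \frac{1}{2544}\right)\right) + 26710 = \left(1418 + \left(- \frac{9709}{12442} + \frac{25}{636}\right)\right) + 26710 = \left(1418 - \frac{2931937}{3956556}\right) + 26710 = \frac{5607464471}{3956556} + 26710 = \frac{111287075231}{3956556}$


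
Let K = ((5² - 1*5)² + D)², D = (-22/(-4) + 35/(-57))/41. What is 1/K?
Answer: 21846276/3497487204649 ≈ 6.2463e-6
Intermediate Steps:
D = 557/4674 (D = (-22*(-¼) + 35*(-1/57))*(1/41) = (11/2 - 35/57)*(1/41) = (557/114)*(1/41) = 557/4674 ≈ 0.11917)
K = 3497487204649/21846276 (K = ((5² - 1*5)² + 557/4674)² = ((25 - 5)² + 557/4674)² = (20² + 557/4674)² = (400 + 557/4674)² = (1870157/4674)² = 3497487204649/21846276 ≈ 1.6010e+5)
1/K = 1/(3497487204649/21846276) = 21846276/3497487204649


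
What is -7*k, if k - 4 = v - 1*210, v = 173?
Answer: 231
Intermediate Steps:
k = -33 (k = 4 + (173 - 1*210) = 4 + (173 - 210) = 4 - 37 = -33)
-7*k = -7*(-33) = 231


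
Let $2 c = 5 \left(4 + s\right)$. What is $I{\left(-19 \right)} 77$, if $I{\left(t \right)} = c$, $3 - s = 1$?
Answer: $1155$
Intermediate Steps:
$s = 2$ ($s = 3 - 1 = 2$)
$c = 15$ ($c = \frac{5 \left(4 + 2\right)}{2} = \frac{5 \cdot 6}{2} = \frac{1}{2} \cdot 30 = 15$)
$I{\left(t \right)} = 15$
$I{\left(-19 \right)} 77 = 15 \cdot 77 = 1155$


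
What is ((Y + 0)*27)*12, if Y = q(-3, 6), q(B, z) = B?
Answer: -972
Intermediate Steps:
Y = -3
((Y + 0)*27)*12 = ((-3 + 0)*27)*12 = -3*27*12 = -81*12 = -972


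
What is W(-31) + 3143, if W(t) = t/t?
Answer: 3144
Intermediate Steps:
W(t) = 1
W(-31) + 3143 = 1 + 3143 = 3144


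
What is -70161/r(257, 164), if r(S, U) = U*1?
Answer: -70161/164 ≈ -427.81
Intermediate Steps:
r(S, U) = U
-70161/r(257, 164) = -70161/164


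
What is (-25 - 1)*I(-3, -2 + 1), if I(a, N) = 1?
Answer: -26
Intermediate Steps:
(-25 - 1)*I(-3, -2 + 1) = (-25 - 1)*1 = -26*1 = -26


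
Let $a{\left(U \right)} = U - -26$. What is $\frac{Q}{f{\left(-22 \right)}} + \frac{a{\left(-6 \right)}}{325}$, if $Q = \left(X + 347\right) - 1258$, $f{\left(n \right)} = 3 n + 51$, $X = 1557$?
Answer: $- \frac{8386}{195} \approx -43.005$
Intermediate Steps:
$f{\left(n \right)} = 51 + 3 n$
$Q = 646$ ($Q = \left(1557 + 347\right) - 1258 = 1904 - 1258 = 646$)
$a{\left(U \right)} = 26 + U$ ($a{\left(U \right)} = U + 26 = 26 + U$)
$\frac{Q}{f{\left(-22 \right)}} + \frac{a{\left(-6 \right)}}{325} = \frac{646}{51 + 3 \left(-22\right)} + \frac{26 - 6}{325} = \frac{646}{51 - 66} + 20 \cdot \frac{1}{325} = \frac{646}{-15} + \frac{4}{65} = 646 \left(- \frac{1}{15}\right) + \frac{4}{65} = - \frac{646}{15} + \frac{4}{65} = - \frac{8386}{195}$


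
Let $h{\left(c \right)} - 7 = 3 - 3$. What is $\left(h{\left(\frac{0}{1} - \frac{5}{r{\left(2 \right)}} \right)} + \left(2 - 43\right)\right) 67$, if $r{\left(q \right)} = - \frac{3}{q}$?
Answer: $-2278$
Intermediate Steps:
$h{\left(c \right)} = 7$ ($h{\left(c \right)} = 7 + \left(3 - 3\right) = 7 + 0 = 7$)
$\left(h{\left(\frac{0}{1} - \frac{5}{r{\left(2 \right)}} \right)} + \left(2 - 43\right)\right) 67 = \left(7 + \left(2 - 43\right)\right) 67 = \left(7 - 41\right) 67 = \left(-34\right) 67 = -2278$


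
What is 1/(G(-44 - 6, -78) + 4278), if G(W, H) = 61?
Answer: 1/4339 ≈ 0.00023047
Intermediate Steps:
1/(G(-44 - 6, -78) + 4278) = 1/(61 + 4278) = 1/4339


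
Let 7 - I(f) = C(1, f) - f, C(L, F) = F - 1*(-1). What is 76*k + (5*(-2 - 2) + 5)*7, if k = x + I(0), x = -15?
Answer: -789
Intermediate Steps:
C(L, F) = 1 + F (C(L, F) = F + 1 = 1 + F)
I(f) = 6 (I(f) = 7 - ((1 + f) - f) = 7 - 1*1 = 7 - 1 = 6)
k = -9 (k = -15 + 6 = -9)
76*k + (5*(-2 - 2) + 5)*7 = 76*(-9) + (5*(-2 - 2) + 5)*7 = -684 + (5*(-4) + 5)*7 = -684 + (-20 + 5)*7 = -684 - 15*7 = -684 - 105 = -789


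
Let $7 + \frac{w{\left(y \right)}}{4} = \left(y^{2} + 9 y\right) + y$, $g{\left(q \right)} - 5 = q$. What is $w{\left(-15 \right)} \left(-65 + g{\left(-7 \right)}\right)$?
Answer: $-18224$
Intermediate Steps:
$g{\left(q \right)} = 5 + q$
$w{\left(y \right)} = -28 + 4 y^{2} + 40 y$ ($w{\left(y \right)} = -28 + 4 \left(\left(y^{2} + 9 y\right) + y\right) = -28 + 4 \left(y^{2} + 10 y\right) = -28 + \left(4 y^{2} + 40 y\right) = -28 + 4 y^{2} + 40 y$)
$w{\left(-15 \right)} \left(-65 + g{\left(-7 \right)}\right) = \left(-28 + 4 \left(-15\right)^{2} + 40 \left(-15\right)\right) \left(-65 + \left(5 - 7\right)\right) = \left(-28 + 4 \cdot 225 - 600\right) \left(-65 - 2\right) = \left(-28 + 900 - 600\right) \left(-67\right) = 272 \left(-67\right) = -18224$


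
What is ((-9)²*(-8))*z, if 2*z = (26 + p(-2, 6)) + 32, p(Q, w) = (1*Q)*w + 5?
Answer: -16524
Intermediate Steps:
p(Q, w) = 5 + Q*w (p(Q, w) = Q*w + 5 = 5 + Q*w)
z = 51/2 (z = ((26 + (5 - 2*6)) + 32)/2 = ((26 + (5 - 12)) + 32)/2 = ((26 - 7) + 32)/2 = (19 + 32)/2 = (½)*51 = 51/2 ≈ 25.500)
((-9)²*(-8))*z = ((-9)²*(-8))*(51/2) = (81*(-8))*(51/2) = -648*51/2 = -16524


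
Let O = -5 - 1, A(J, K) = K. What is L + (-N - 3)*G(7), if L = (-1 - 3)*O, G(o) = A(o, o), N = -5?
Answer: 38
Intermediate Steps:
G(o) = o
O = -6
L = 24 (L = (-1 - 3)*(-6) = -4*(-6) = 24)
L + (-N - 3)*G(7) = 24 + (-1*(-5) - 3)*7 = 24 + (5 - 3)*7 = 24 + 2*7 = 24 + 14 = 38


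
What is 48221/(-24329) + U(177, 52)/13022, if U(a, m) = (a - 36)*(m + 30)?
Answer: -173320982/158406119 ≈ -1.0942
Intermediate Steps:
U(a, m) = (-36 + a)*(30 + m)
48221/(-24329) + U(177, 52)/13022 = 48221/(-24329) + (-1080 - 36*52 + 30*177 + 177*52)/13022 = 48221*(-1/24329) + (-1080 - 1872 + 5310 + 9204)*(1/13022) = -48221/24329 + 11562*(1/13022) = -48221/24329 + 5781/6511 = -173320982/158406119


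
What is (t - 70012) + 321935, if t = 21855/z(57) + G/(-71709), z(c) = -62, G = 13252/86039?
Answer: 3104264575088287/12339541302 ≈ 2.5157e+5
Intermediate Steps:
G = 13252/86039 (G = 13252*(1/86039) = 13252/86039 ≈ 0.15402)
t = -4349688335459/12339541302 (t = 21855/(-62) + (13252/86039)/(-71709) = 21855*(-1/62) + (13252/86039)*(-1/71709) = -705/2 - 13252/6169770651 = -4349688335459/12339541302 ≈ -352.50)
(t - 70012) + 321935 = (-4349688335459/12339541302 - 70012) + 321935 = -868265653971083/12339541302 + 321935 = 3104264575088287/12339541302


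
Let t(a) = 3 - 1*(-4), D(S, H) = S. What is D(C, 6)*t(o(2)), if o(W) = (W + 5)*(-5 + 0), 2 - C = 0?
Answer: 14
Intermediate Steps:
C = 2 (C = 2 - 1*0 = 2 + 0 = 2)
o(W) = -25 - 5*W (o(W) = (5 + W)*(-5) = -25 - 5*W)
t(a) = 7 (t(a) = 3 + 4 = 7)
D(C, 6)*t(o(2)) = 2*7 = 14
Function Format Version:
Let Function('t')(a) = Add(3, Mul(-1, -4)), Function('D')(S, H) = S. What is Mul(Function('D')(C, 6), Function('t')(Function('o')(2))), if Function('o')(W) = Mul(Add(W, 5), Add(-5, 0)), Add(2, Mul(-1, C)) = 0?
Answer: 14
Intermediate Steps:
C = 2 (C = Add(2, Mul(-1, 0)) = Add(2, 0) = 2)
Function('o')(W) = Add(-25, Mul(-5, W)) (Function('o')(W) = Mul(Add(5, W), -5) = Add(-25, Mul(-5, W)))
Function('t')(a) = 7 (Function('t')(a) = Add(3, 4) = 7)
Mul(Function('D')(C, 6), Function('t')(Function('o')(2))) = Mul(2, 7) = 14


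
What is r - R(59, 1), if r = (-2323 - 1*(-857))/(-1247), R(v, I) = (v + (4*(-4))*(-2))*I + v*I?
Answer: -185584/1247 ≈ -148.82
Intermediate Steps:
R(v, I) = I*v + I*(32 + v) (R(v, I) = (v - 16*(-2))*I + I*v = (v + 32)*I + I*v = (32 + v)*I + I*v = I*(32 + v) + I*v = I*v + I*(32 + v))
r = 1466/1247 (r = (-2323 + 857)*(-1/1247) = -1466*(-1/1247) = 1466/1247 ≈ 1.1756)
r - R(59, 1) = 1466/1247 - 2*(16 + 59) = 1466/1247 - 2*75 = 1466/1247 - 1*150 = 1466/1247 - 150 = -185584/1247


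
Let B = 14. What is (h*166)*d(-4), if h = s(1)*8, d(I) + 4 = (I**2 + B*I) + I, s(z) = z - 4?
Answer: 191232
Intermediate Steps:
s(z) = -4 + z
d(I) = -4 + I**2 + 15*I (d(I) = -4 + ((I**2 + 14*I) + I) = -4 + (I**2 + 15*I) = -4 + I**2 + 15*I)
h = -24 (h = (-4 + 1)*8 = -3*8 = -24)
(h*166)*d(-4) = (-24*166)*(-4 + (-4)**2 + 15*(-4)) = -3984*(-4 + 16 - 60) = -3984*(-48) = 191232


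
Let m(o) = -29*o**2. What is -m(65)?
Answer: 122525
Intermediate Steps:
-m(65) = -(-29)*65**2 = -(-29)*4225 = -1*(-122525) = 122525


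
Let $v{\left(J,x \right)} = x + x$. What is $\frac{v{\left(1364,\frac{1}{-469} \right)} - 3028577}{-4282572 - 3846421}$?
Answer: $\frac{1420402615}{3812497717} \approx 0.37256$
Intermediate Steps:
$v{\left(J,x \right)} = 2 x$
$\frac{v{\left(1364,\frac{1}{-469} \right)} - 3028577}{-4282572 - 3846421} = \frac{\frac{2}{-469} - 3028577}{-4282572 - 3846421} = \frac{2 \left(- \frac{1}{469}\right) - 3028577}{-8128993} = \left(- \frac{2}{469} - 3028577\right) \left(- \frac{1}{8128993}\right) = \left(- \frac{1420402615}{469}\right) \left(- \frac{1}{8128993}\right) = \frac{1420402615}{3812497717}$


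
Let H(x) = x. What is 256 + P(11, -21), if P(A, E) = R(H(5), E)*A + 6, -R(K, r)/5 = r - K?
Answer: 1692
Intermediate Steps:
R(K, r) = -5*r + 5*K (R(K, r) = -5*(r - K) = -5*r + 5*K)
P(A, E) = 6 + A*(25 - 5*E) (P(A, E) = (-5*E + 5*5)*A + 6 = (-5*E + 25)*A + 6 = (25 - 5*E)*A + 6 = A*(25 - 5*E) + 6 = 6 + A*(25 - 5*E))
256 + P(11, -21) = 256 + (6 - 5*11*(-5 - 21)) = 256 + (6 - 5*11*(-26)) = 256 + (6 + 1430) = 256 + 1436 = 1692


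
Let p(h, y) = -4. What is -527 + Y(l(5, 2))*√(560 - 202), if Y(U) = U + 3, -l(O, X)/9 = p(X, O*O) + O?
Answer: -527 - 6*√358 ≈ -640.53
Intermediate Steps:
l(O, X) = 36 - 9*O (l(O, X) = -9*(-4 + O) = 36 - 9*O)
Y(U) = 3 + U
-527 + Y(l(5, 2))*√(560 - 202) = -527 + (3 + (36 - 9*5))*√(560 - 202) = -527 + (3 + (36 - 45))*√358 = -527 + (3 - 9)*√358 = -527 - 6*√358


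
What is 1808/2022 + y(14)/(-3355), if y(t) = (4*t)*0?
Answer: 904/1011 ≈ 0.89416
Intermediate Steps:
y(t) = 0
1808/2022 + y(14)/(-3355) = 1808/2022 + 0/(-3355) = 1808*(1/2022) + 0*(-1/3355) = 904/1011 + 0 = 904/1011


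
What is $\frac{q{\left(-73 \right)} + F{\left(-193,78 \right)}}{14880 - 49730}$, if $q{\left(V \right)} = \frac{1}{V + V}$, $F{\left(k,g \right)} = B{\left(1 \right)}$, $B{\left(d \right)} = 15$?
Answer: $- \frac{2189}{5088100} \approx -0.00043022$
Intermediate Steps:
$F{\left(k,g \right)} = 15$
$q{\left(V \right)} = \frac{1}{2 V}$
$\frac{q{\left(-73 \right)} + F{\left(-193,78 \right)}}{14880 - 49730} = \frac{\frac{1}{2 \left(-73\right)} + 15}{14880 - 49730} = \frac{\frac{1}{2} \left(- \frac{1}{73}\right) + 15}{-34850} = \left(- \frac{1}{146} + 15\right) \left(- \frac{1}{34850}\right) = \frac{2189}{146} \left(- \frac{1}{34850}\right) = - \frac{2189}{5088100}$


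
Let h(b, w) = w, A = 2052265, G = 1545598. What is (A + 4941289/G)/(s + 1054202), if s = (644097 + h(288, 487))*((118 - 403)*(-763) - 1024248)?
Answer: -3171981620759/803780210379286180 ≈ -3.9463e-6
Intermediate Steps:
s = -520045859112 (s = (644097 + 487)*((118 - 403)*(-763) - 1024248) = 644584*(-285*(-763) - 1024248) = 644584*(217455 - 1024248) = 644584*(-806793) = -520045859112)
(A + 4941289/G)/(s + 1054202) = (2052265 + 4941289/1545598)/(-520045859112 + 1054202) = (2052265 + 4941289*(1/1545598))/(-520044804910) = (2052265 + 4941289/1545598)*(-1/520044804910) = (3171981620759/1545598)*(-1/520044804910) = -3171981620759/803780210379286180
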